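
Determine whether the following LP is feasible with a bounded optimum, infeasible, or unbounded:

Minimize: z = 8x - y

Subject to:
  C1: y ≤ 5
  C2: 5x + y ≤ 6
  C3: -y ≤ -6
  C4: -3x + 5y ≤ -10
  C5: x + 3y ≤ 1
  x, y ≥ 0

Infeasible (no feasible solution exists)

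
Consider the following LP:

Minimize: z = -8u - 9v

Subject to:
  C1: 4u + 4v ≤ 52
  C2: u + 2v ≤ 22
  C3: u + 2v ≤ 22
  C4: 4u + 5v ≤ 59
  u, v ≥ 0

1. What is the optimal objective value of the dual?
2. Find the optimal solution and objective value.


1. -111
2. u = 6, v = 7, z = -111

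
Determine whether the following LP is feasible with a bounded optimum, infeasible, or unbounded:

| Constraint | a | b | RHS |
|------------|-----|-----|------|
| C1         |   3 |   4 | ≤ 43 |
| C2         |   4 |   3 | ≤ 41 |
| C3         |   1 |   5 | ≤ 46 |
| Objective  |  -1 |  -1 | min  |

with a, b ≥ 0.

Feasible with a bounded optimal solution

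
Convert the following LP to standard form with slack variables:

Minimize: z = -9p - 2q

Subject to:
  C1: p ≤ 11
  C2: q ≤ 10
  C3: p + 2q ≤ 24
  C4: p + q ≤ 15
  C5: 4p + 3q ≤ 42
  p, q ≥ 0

min z = -9p - 2q

s.t.
  p + s1 = 11
  q + s2 = 10
  p + 2q + s3 = 24
  p + q + s4 = 15
  4p + 3q + s5 = 42
  p, q, s1, s2, s3, s4, s5 ≥ 0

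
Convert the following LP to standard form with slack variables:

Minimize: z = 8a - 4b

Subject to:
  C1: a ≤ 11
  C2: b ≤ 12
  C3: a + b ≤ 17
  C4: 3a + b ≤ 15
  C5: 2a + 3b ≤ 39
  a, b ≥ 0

min z = 8a - 4b

s.t.
  a + s1 = 11
  b + s2 = 12
  a + b + s3 = 17
  3a + b + s4 = 15
  2a + 3b + s5 = 39
  a, b, s1, s2, s3, s4, s5 ≥ 0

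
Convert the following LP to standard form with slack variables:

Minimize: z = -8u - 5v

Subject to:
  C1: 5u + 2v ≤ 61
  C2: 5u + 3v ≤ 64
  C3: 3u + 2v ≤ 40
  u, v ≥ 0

min z = -8u - 5v

s.t.
  5u + 2v + s1 = 61
  5u + 3v + s2 = 64
  3u + 2v + s3 = 40
  u, v, s1, s2, s3 ≥ 0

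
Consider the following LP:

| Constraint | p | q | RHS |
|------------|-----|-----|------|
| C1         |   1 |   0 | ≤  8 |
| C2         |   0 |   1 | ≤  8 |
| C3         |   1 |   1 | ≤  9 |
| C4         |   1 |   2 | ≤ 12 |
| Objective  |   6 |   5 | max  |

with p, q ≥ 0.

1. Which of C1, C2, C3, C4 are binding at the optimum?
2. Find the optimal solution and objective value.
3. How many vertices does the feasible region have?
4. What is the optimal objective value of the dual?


1. C1, C3
2. p = 8, q = 1, z = 53
3. 5
4. 53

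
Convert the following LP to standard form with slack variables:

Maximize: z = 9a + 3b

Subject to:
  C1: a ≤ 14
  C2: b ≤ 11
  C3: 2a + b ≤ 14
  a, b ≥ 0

max z = 9a + 3b

s.t.
  a + s1 = 14
  b + s2 = 11
  2a + b + s3 = 14
  a, b, s1, s2, s3 ≥ 0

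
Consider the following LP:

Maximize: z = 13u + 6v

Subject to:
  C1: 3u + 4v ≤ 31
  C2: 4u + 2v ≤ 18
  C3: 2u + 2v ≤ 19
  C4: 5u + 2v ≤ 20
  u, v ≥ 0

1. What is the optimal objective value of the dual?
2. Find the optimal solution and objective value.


1. 56
2. u = 2, v = 5, z = 56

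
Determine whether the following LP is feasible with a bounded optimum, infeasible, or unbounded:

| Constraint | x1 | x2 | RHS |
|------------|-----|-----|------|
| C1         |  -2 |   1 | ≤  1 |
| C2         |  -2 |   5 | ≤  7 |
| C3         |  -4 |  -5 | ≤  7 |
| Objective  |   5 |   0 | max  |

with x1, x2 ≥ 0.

Unbounded (objective can increase without bound)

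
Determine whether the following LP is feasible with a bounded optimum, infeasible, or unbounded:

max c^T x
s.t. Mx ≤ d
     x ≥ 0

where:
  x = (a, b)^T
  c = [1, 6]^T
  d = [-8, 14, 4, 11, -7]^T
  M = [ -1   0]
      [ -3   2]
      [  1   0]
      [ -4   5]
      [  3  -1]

Infeasible (no feasible solution exists)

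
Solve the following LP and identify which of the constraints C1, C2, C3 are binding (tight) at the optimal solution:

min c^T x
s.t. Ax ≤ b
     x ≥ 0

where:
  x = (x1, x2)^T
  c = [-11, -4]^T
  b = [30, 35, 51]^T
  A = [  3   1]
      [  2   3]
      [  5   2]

At x1 = 9, x2 = 3, compute slack b - a·x for each constraint:
  C1: 30 − 30 = 0  (binding)
  C2: 35 − 27 = 8  (slack)
  C3: 51 − 51 = 0  (binding)

Optimal: x1 = 9, x2 = 3
Binding: C1, C3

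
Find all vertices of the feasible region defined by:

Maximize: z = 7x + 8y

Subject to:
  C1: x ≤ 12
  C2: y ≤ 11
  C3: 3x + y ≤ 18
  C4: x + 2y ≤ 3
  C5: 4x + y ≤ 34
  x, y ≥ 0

(0, 0), (3, 0), (0, 1.5)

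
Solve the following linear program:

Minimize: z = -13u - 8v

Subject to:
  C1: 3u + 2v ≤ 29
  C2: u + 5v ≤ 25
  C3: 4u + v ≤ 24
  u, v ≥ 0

Evaluate the objective at each vertex of the feasible region:
  z(0, 0) = 0
  z(6, 0) = -78
  z(5, 4) = -97  ←
  z(0, 5) = -40
The minimum is at u = 5, v = 4.

u = 5, v = 4, z = -97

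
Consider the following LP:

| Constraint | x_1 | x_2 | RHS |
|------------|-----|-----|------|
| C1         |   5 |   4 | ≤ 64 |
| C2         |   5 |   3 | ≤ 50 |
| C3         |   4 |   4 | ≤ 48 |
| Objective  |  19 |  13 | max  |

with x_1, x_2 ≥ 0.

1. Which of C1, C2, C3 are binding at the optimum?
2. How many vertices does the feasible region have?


1. C2, C3
2. 4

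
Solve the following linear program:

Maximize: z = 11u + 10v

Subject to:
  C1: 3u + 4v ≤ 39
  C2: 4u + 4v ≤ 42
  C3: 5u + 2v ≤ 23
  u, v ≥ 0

Evaluate the objective at each vertex of the feasible region:
  z(0, 0) = 0
  z(4.6, 0) = 50.6
  z(1, 9) = 101  ←
  z(0, 9.75) = 97.5
The maximum is at u = 1, v = 9.

u = 1, v = 9, z = 101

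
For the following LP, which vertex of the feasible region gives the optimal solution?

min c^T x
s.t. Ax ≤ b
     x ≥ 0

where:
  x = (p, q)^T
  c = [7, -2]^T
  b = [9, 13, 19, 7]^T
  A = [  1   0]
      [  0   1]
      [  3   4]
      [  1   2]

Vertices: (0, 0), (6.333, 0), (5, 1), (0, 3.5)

Evaluate the objective at each vertex of the feasible region:
  z(0, 0) = 0
  z(6.333, 0) = 44.33
  z(5, 1) = 33
  z(0, 3.5) = -7  ←
The minimum is at p = 0, q = 3.5.

(0, 3.5)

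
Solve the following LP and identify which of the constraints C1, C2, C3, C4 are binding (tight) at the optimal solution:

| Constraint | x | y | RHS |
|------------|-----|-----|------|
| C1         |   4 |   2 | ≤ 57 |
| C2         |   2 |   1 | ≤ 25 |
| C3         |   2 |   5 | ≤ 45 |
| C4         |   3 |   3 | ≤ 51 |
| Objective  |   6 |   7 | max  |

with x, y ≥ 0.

At x = 10, y = 5, compute slack b - a·x for each constraint:
  C1: 57 − 50 = 7  (slack)
  C2: 25 − 25 = 0  (binding)
  C3: 45 − 45 = 0  (binding)
  C4: 51 − 45 = 6  (slack)

Optimal: x = 10, y = 5
Binding: C2, C3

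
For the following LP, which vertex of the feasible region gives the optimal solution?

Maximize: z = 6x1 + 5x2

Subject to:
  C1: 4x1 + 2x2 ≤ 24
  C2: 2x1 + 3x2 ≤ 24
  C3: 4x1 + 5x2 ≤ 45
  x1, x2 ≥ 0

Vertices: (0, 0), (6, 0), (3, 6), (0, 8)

Evaluate the objective at each vertex of the feasible region:
  z(0, 0) = 0
  z(6, 0) = 36
  z(3, 6) = 48  ←
  z(0, 8) = 40
The maximum is at x1 = 3, x2 = 6.

(3, 6)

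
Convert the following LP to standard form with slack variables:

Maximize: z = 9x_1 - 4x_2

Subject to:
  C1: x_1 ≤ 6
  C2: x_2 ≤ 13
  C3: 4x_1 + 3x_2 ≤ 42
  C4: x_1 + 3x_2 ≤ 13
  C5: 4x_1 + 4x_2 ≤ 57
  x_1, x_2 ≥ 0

max z = 9x_1 - 4x_2

s.t.
  x_1 + s1 = 6
  x_2 + s2 = 13
  4x_1 + 3x_2 + s3 = 42
  x_1 + 3x_2 + s4 = 13
  4x_1 + 4x_2 + s5 = 57
  x_1, x_2, s1, s2, s3, s4, s5 ≥ 0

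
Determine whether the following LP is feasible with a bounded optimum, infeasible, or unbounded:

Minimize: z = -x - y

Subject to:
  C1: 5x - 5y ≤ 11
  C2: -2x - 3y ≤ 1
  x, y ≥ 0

Unbounded (objective can decrease without bound)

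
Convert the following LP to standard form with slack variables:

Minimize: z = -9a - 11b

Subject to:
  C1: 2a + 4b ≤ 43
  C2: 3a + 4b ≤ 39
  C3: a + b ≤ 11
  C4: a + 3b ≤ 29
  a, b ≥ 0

min z = -9a - 11b

s.t.
  2a + 4b + s1 = 43
  3a + 4b + s2 = 39
  a + b + s3 = 11
  a + 3b + s4 = 29
  a, b, s1, s2, s3, s4 ≥ 0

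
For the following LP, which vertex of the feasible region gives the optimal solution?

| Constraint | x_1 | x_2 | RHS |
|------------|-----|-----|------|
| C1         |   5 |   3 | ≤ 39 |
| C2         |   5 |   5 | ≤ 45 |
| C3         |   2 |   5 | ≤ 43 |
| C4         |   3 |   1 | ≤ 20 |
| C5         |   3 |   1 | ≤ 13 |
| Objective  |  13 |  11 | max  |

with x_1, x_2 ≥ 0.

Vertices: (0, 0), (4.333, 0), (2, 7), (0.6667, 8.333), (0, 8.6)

Evaluate the objective at each vertex of the feasible region:
  z(0, 0) = 0
  z(4.333, 0) = 56.33
  z(2, 7) = 103  ←
  z(0.6667, 8.333) = 100.3
  z(0, 8.6) = 94.6
The maximum is at x_1 = 2, x_2 = 7.

(2, 7)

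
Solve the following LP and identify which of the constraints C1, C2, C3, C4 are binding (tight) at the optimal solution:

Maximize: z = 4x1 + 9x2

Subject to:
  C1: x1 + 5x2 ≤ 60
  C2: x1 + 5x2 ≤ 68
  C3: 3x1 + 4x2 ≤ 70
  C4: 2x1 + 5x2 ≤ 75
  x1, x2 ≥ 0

At x1 = 10, x2 = 10, compute slack b - a·x for each constraint:
  C1: 60 − 60 = 0  (binding)
  C2: 68 − 60 = 8  (slack)
  C3: 70 − 70 = 0  (binding)
  C4: 75 − 70 = 5  (slack)

Optimal: x1 = 10, x2 = 10
Binding: C1, C3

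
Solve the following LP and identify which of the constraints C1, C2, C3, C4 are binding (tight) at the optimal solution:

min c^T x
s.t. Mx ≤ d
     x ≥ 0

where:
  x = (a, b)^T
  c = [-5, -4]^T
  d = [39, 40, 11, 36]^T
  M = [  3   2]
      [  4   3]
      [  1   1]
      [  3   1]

At a = 7, b = 4, compute slack b - a·x for each constraint:
  C1: 39 − 29 = 10  (slack)
  C2: 40 − 40 = 0  (binding)
  C3: 11 − 11 = 0  (binding)
  C4: 36 − 25 = 11  (slack)

Optimal: a = 7, b = 4
Binding: C2, C3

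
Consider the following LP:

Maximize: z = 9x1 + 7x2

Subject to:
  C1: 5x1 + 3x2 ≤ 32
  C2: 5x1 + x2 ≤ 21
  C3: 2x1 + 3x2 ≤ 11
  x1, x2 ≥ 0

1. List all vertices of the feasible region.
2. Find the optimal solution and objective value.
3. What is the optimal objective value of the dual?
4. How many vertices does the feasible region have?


1. (0, 0), (4.2, 0), (4, 1), (0, 3.667)
2. x1 = 4, x2 = 1, z = 43
3. 43
4. 4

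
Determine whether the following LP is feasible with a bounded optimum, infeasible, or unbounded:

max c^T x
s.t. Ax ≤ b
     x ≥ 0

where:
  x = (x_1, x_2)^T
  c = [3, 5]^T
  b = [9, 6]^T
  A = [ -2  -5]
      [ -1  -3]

Unbounded (objective can increase without bound)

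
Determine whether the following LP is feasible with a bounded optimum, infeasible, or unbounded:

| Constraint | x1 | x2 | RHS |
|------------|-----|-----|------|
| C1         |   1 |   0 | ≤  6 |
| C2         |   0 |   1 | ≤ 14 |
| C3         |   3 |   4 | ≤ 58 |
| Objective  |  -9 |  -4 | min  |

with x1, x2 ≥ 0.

Feasible with a bounded optimal solution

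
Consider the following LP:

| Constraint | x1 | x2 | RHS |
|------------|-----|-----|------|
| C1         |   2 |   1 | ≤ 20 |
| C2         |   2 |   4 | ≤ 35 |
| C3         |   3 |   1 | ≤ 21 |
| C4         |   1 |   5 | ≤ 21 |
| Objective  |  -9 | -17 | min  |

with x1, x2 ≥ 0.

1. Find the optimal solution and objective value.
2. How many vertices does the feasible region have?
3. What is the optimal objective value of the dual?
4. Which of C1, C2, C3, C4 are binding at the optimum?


1. x1 = 6, x2 = 3, z = -105
2. 4
3. -105
4. C3, C4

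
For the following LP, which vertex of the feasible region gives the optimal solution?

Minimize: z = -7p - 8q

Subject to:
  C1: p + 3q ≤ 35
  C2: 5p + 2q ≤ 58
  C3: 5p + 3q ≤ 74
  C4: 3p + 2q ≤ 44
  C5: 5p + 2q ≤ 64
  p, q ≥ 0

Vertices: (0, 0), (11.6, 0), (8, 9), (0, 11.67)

Evaluate the objective at each vertex of the feasible region:
  z(0, 0) = 0
  z(11.6, 0) = -81.2
  z(8, 9) = -128  ←
  z(0, 11.67) = -93.33
The minimum is at p = 8, q = 9.

(8, 9)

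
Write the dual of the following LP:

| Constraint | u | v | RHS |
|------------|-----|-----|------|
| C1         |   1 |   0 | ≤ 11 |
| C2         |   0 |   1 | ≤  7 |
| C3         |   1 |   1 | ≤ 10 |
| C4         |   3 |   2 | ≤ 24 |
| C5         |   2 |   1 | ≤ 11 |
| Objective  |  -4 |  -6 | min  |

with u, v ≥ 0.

Primal min cᵀx s.t. Ax ≤ b, x ≥ 0  →  Dual max −bᵀy s.t. Aᵀy ≥ −c, y ≥ 0.

Maximize: z = -11y1 - 7y2 - 10y3 - 24y4 - 11y5

Subject to:
  y1 + y3 + 3y4 + 2y5 ≥ 4
  y2 + y3 + 2y4 + y5 ≥ 6
  y1, y2, y3, y4, y5 ≥ 0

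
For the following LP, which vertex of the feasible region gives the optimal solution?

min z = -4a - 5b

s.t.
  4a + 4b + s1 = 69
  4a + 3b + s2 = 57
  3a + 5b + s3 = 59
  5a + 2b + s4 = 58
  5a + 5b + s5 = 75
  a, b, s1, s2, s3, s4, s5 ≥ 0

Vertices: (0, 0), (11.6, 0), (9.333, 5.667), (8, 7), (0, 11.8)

Evaluate the objective at each vertex of the feasible region:
  z(0, 0) = 0
  z(11.6, 0) = -46.4
  z(9.333, 5.667) = -65.67
  z(8, 7) = -67  ←
  z(0, 11.8) = -59
The minimum is at a = 8, b = 7.

(8, 7)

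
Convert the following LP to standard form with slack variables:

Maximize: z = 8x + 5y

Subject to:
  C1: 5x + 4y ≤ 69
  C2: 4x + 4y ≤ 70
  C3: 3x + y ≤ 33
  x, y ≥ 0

max z = 8x + 5y

s.t.
  5x + 4y + s1 = 69
  4x + 4y + s2 = 70
  3x + y + s3 = 33
  x, y, s1, s2, s3 ≥ 0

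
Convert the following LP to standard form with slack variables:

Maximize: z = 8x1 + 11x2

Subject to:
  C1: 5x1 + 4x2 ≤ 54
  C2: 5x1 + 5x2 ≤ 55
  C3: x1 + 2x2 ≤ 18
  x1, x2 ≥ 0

max z = 8x1 + 11x2

s.t.
  5x1 + 4x2 + s1 = 54
  5x1 + 5x2 + s2 = 55
  x1 + 2x2 + s3 = 18
  x1, x2, s1, s2, s3 ≥ 0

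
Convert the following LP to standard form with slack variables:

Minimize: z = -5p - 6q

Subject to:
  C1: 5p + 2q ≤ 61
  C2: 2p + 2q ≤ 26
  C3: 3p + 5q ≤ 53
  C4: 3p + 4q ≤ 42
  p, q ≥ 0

min z = -5p - 6q

s.t.
  5p + 2q + s1 = 61
  2p + 2q + s2 = 26
  3p + 5q + s3 = 53
  3p + 4q + s4 = 42
  p, q, s1, s2, s3, s4 ≥ 0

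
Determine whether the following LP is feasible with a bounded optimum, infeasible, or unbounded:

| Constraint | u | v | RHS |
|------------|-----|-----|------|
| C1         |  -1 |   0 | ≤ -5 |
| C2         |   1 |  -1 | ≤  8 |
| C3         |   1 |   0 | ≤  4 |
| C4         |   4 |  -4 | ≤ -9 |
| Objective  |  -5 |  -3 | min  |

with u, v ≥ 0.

Infeasible (no feasible solution exists)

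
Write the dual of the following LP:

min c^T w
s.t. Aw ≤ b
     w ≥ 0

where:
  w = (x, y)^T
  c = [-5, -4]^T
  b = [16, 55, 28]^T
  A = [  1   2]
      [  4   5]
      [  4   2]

Primal min cᵀx s.t. Ax ≤ b, x ≥ 0  →  Dual max −bᵀy s.t. Aᵀy ≥ −c, y ≥ 0.

Maximize: z = -16y1 - 55y2 - 28y3

Subject to:
  y1 + 4y2 + 4y3 ≥ 5
  2y1 + 5y2 + 2y3 ≥ 4
  y1, y2, y3 ≥ 0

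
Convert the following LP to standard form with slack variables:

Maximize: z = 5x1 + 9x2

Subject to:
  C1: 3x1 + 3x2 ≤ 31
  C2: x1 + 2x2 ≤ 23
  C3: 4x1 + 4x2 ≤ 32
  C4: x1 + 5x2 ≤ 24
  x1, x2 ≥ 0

max z = 5x1 + 9x2

s.t.
  3x1 + 3x2 + s1 = 31
  x1 + 2x2 + s2 = 23
  4x1 + 4x2 + s3 = 32
  x1 + 5x2 + s4 = 24
  x1, x2, s1, s2, s3, s4 ≥ 0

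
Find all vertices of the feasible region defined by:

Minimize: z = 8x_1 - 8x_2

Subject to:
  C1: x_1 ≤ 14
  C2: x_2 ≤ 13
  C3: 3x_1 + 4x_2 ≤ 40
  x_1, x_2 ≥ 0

(0, 0), (13.33, 0), (0, 10)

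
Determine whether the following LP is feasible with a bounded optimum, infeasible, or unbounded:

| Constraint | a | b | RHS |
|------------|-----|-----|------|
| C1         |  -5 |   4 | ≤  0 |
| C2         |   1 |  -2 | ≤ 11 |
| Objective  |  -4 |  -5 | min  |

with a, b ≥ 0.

Unbounded (objective can decrease without bound)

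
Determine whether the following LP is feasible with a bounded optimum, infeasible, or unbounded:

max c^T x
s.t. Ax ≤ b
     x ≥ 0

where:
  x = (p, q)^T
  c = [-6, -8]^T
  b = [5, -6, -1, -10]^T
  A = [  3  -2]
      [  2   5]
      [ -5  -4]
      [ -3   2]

Infeasible (no feasible solution exists)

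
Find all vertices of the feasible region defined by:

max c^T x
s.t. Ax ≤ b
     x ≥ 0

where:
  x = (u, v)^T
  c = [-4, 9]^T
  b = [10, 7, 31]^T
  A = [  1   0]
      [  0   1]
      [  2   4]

(0, 0), (10, 0), (10, 2.75), (1.5, 7), (0, 7)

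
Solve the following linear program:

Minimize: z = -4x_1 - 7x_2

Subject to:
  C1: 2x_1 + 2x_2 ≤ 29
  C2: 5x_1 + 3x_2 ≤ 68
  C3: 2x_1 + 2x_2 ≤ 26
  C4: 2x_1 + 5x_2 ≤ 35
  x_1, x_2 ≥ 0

Evaluate the objective at each vertex of the feasible region:
  z(0, 0) = 0
  z(13, 0) = -52
  z(10, 3) = -61  ←
  z(0, 7) = -49
The minimum is at x_1 = 10, x_2 = 3.

x_1 = 10, x_2 = 3, z = -61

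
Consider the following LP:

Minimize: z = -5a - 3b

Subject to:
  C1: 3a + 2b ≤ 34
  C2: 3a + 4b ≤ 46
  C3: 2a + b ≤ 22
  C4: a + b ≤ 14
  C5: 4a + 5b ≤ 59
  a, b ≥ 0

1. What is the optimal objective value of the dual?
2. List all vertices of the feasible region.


1. -56
2. (0, 0), (11, 0), (10, 2), (7.429, 5.857), (6, 7), (0, 11.5)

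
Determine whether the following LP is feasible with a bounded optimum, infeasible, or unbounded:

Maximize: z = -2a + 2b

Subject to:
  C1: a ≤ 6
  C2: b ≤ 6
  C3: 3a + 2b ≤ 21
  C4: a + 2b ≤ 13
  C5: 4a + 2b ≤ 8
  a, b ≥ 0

Feasible with a bounded optimal solution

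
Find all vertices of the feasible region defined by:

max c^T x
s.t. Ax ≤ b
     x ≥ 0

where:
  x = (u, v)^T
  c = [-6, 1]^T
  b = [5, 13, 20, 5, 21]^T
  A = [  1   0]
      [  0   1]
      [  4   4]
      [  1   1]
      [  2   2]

(0, 0), (5, 0), (0, 5)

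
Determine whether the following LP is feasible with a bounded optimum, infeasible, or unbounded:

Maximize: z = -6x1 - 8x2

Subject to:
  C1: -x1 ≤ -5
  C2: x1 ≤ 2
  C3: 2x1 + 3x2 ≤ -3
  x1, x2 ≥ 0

Infeasible (no feasible solution exists)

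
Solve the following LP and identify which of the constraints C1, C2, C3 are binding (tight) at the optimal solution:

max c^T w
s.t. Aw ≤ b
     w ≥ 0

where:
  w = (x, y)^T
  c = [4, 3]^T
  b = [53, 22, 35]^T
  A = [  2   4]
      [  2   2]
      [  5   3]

At x = 1, y = 10, compute slack b - a·x for each constraint:
  C1: 53 − 42 = 11  (slack)
  C2: 22 − 22 = 0  (binding)
  C3: 35 − 35 = 0  (binding)

Optimal: x = 1, y = 10
Binding: C2, C3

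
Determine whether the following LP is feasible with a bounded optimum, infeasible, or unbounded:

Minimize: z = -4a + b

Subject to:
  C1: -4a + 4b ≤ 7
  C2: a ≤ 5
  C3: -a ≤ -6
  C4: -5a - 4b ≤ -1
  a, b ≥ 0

Infeasible (no feasible solution exists)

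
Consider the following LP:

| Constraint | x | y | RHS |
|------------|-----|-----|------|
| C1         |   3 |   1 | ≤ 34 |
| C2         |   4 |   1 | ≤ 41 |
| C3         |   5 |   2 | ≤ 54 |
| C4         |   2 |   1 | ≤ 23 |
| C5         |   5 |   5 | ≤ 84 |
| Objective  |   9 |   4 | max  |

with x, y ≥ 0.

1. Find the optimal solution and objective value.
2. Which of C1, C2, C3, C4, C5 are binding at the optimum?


1. x = 8, y = 7, z = 100
2. C3, C4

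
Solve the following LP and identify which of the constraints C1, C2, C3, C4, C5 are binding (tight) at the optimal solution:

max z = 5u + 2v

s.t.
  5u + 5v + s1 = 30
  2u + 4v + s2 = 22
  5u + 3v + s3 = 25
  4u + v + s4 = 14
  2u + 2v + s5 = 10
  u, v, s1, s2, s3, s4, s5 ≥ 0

At u = 3, v = 2, compute slack b - a·x for each constraint:
  C1: 30 − 25 = 5  (slack)
  C2: 22 − 14 = 8  (slack)
  C3: 25 − 21 = 4  (slack)
  C4: 14 − 14 = 0  (binding)
  C5: 10 − 10 = 0  (binding)

Optimal: u = 3, v = 2
Binding: C4, C5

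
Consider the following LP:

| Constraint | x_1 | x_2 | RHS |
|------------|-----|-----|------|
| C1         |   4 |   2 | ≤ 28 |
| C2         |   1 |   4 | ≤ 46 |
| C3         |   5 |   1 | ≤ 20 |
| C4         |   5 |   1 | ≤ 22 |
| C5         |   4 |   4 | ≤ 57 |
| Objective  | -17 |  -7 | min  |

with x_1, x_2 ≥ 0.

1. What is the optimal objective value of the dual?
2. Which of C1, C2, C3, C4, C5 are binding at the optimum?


1. -104
2. C1, C3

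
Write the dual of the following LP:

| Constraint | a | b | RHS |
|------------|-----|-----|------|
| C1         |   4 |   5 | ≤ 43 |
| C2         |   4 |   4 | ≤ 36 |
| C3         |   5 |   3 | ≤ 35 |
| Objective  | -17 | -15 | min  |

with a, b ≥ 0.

Primal min cᵀx s.t. Ax ≤ b, x ≥ 0  →  Dual max −bᵀy s.t. Aᵀy ≥ −c, y ≥ 0.

Maximize: z = -43y1 - 36y2 - 35y3

Subject to:
  4y1 + 4y2 + 5y3 ≥ 17
  5y1 + 4y2 + 3y3 ≥ 15
  y1, y2, y3 ≥ 0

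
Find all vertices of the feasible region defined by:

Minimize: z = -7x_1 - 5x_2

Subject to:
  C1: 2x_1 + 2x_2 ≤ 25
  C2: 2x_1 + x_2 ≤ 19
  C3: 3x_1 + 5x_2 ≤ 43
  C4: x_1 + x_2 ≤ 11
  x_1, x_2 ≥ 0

(0, 0), (9.5, 0), (8, 3), (6, 5), (0, 8.6)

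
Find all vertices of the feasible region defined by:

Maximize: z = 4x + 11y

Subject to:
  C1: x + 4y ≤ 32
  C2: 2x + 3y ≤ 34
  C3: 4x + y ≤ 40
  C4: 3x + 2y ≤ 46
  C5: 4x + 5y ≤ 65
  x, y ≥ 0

(0, 0), (10, 0), (8.6, 5.6), (8, 6), (0, 8)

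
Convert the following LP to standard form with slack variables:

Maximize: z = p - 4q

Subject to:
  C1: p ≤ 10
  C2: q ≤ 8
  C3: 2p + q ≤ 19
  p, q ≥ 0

max z = p - 4q

s.t.
  p + s1 = 10
  q + s2 = 8
  2p + q + s3 = 19
  p, q, s1, s2, s3 ≥ 0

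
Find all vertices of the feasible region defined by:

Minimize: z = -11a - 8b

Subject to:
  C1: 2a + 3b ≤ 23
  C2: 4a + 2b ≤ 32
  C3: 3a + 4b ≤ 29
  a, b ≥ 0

(0, 0), (8, 0), (7, 2), (0, 7.25)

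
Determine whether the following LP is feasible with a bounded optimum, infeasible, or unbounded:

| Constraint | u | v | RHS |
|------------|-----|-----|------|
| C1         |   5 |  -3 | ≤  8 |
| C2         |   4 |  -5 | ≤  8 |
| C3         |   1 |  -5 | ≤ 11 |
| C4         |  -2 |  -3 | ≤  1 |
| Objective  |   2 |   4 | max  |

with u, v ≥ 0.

Unbounded (objective can increase without bound)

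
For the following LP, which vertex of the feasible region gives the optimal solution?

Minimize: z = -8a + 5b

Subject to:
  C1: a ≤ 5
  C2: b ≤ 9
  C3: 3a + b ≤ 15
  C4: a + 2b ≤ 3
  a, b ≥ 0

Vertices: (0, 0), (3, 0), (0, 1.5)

Evaluate the objective at each vertex of the feasible region:
  z(0, 0) = 0
  z(3, 0) = -24  ←
  z(0, 1.5) = 7.5
The minimum is at a = 3, b = 0.

(3, 0)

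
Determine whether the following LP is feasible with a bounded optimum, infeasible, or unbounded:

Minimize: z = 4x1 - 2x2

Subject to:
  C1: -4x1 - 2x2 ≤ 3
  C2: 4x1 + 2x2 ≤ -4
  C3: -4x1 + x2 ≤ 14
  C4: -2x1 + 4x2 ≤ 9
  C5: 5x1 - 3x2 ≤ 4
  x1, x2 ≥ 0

Infeasible (no feasible solution exists)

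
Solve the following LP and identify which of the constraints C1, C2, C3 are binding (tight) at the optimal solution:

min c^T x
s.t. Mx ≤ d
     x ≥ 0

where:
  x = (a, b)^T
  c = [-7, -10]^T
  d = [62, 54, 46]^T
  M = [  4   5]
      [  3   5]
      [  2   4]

At a = 8, b = 6, compute slack b - a·x for each constraint:
  C1: 62 − 62 = 0  (binding)
  C2: 54 − 54 = 0  (binding)
  C3: 46 − 40 = 6  (slack)

Optimal: a = 8, b = 6
Binding: C1, C2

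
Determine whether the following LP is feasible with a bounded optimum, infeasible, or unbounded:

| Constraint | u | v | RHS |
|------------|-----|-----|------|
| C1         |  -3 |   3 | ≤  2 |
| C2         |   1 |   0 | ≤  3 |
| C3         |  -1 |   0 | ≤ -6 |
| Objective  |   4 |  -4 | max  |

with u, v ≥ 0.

Infeasible (no feasible solution exists)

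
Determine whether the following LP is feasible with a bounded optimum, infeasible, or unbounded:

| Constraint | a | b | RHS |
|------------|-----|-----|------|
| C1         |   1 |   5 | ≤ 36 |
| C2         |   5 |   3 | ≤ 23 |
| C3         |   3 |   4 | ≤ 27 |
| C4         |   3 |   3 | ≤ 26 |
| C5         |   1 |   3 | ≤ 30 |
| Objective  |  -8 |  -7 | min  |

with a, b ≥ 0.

Feasible with a bounded optimal solution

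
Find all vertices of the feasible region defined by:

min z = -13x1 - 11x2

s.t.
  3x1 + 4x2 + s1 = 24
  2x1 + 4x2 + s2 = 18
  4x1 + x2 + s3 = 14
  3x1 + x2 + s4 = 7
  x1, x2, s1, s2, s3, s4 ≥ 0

(0, 0), (2.333, 0), (1, 4), (0, 4.5)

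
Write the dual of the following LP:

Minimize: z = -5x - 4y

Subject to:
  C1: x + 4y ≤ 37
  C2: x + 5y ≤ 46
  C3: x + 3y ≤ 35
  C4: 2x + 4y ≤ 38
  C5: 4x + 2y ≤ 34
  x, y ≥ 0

Primal min cᵀx s.t. Ax ≤ b, x ≥ 0  →  Dual max −bᵀy s.t. Aᵀy ≥ −c, y ≥ 0.

Maximize: z = -37y1 - 46y2 - 35y3 - 38y4 - 34y5

Subject to:
  y1 + y2 + y3 + 2y4 + 4y5 ≥ 5
  4y1 + 5y2 + 3y3 + 4y4 + 2y5 ≥ 4
  y1, y2, y3, y4, y5 ≥ 0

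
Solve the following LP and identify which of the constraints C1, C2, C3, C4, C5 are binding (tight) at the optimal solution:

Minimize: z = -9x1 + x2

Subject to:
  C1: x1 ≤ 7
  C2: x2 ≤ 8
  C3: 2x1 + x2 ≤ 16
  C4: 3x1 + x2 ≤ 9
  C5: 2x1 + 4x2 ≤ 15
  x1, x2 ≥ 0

At x1 = 3, x2 = 0, compute slack b - a·x for each constraint:
  C1: 7 − 3 = 4  (slack)
  C2: 8 − 0 = 8  (slack)
  C3: 16 − 6 = 10  (slack)
  C4: 9 − 9 = 0  (binding)
  C5: 15 − 6 = 9  (slack)

Optimal: x1 = 3, x2 = 0
Binding: C4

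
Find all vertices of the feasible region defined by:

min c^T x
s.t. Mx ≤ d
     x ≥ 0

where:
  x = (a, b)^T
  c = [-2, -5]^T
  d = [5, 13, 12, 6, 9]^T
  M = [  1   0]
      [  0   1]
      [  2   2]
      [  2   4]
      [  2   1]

(0, 0), (3, 0), (0, 1.5)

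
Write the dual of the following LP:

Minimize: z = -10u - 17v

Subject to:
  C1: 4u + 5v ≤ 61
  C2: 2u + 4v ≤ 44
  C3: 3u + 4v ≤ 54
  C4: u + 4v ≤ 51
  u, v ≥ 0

Primal min cᵀx s.t. Ax ≤ b, x ≥ 0  →  Dual max −bᵀy s.t. Aᵀy ≥ −c, y ≥ 0.

Maximize: z = -61y1 - 44y2 - 54y3 - 51y4

Subject to:
  4y1 + 2y2 + 3y3 + y4 ≥ 10
  5y1 + 4y2 + 4y3 + 4y4 ≥ 17
  y1, y2, y3, y4 ≥ 0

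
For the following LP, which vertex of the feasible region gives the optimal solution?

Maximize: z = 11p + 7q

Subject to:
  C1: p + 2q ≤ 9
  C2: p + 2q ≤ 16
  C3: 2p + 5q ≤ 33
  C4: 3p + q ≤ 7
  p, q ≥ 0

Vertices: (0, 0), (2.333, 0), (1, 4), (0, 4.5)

Evaluate the objective at each vertex of the feasible region:
  z(0, 0) = 0
  z(2.333, 0) = 25.67
  z(1, 4) = 39  ←
  z(0, 4.5) = 31.5
The maximum is at p = 1, q = 4.

(1, 4)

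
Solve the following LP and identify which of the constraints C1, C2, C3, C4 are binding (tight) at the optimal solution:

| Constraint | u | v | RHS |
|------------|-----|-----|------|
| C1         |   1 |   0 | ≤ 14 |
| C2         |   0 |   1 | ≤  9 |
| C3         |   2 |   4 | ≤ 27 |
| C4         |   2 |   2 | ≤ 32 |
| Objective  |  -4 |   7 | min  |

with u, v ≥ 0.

At u = 13.5, v = 0, compute slack b - a·x for each constraint:
  C1: 14 − 13.5 = 0.5  (slack)
  C2: 9 − 0 = 9  (slack)
  C3: 27 − 27 = 0  (binding)
  C4: 32 − 27 = 5  (slack)

Optimal: u = 13.5, v = 0
Binding: C3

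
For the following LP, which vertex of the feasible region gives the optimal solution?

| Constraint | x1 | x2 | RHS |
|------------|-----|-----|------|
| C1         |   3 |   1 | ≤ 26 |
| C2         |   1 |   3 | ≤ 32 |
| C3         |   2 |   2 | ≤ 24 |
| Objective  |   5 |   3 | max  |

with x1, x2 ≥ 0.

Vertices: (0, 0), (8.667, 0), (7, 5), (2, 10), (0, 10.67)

Evaluate the objective at each vertex of the feasible region:
  z(0, 0) = 0
  z(8.667, 0) = 43.33
  z(7, 5) = 50  ←
  z(2, 10) = 40
  z(0, 10.67) = 32
The maximum is at x1 = 7, x2 = 5.

(7, 5)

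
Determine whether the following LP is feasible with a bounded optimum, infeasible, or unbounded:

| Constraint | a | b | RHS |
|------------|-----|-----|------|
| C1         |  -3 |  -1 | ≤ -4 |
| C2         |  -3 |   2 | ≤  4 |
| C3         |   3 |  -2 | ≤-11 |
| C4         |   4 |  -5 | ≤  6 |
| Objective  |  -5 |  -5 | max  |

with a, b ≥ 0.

Infeasible (no feasible solution exists)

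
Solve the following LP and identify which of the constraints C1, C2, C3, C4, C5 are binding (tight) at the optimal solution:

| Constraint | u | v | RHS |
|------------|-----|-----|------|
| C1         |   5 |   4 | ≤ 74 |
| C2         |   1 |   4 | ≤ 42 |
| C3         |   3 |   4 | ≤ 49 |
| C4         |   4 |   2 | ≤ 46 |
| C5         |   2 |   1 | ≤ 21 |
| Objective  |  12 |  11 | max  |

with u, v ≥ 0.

At u = 7, v = 7, compute slack b - a·x for each constraint:
  C1: 74 − 63 = 11  (slack)
  C2: 42 − 35 = 7  (slack)
  C3: 49 − 49 = 0  (binding)
  C4: 46 − 42 = 4  (slack)
  C5: 21 − 21 = 0  (binding)

Optimal: u = 7, v = 7
Binding: C3, C5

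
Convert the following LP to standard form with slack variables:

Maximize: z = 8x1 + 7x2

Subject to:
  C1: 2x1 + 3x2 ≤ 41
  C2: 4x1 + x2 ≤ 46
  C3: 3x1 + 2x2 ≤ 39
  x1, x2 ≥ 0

max z = 8x1 + 7x2

s.t.
  2x1 + 3x2 + s1 = 41
  4x1 + x2 + s2 = 46
  3x1 + 2x2 + s3 = 39
  x1, x2, s1, s2, s3 ≥ 0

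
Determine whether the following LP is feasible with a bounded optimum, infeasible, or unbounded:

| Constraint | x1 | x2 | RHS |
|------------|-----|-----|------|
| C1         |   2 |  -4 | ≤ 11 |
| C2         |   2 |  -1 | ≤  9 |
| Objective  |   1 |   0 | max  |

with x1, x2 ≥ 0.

Unbounded (objective can increase without bound)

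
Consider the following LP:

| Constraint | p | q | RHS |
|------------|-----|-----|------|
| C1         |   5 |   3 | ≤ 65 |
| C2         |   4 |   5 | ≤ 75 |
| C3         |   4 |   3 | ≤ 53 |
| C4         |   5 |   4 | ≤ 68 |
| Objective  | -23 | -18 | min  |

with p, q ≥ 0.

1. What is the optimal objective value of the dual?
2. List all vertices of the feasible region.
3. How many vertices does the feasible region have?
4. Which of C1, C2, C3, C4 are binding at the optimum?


1. -310
2. (0, 0), (13, 0), (12, 1.667), (8, 7), (4.444, 11.44), (0, 15)
3. 6
4. C3, C4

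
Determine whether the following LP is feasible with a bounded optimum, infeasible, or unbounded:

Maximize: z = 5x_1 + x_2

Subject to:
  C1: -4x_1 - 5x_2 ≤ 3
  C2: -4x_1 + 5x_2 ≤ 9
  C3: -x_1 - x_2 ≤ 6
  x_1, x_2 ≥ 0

Unbounded (objective can increase without bound)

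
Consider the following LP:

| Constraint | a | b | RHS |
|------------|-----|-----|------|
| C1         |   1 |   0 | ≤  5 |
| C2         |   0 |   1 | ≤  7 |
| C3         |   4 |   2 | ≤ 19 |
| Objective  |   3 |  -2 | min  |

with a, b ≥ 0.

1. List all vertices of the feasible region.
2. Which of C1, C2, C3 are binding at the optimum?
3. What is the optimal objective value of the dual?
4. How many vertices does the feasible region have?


1. (0, 0), (4.75, 0), (1.25, 7), (0, 7)
2. C2
3. -14
4. 4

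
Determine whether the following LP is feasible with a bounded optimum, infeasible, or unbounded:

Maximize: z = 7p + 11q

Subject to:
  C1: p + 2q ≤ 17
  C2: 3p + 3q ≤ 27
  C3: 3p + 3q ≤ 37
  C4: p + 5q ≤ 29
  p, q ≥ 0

Feasible with a bounded optimal solution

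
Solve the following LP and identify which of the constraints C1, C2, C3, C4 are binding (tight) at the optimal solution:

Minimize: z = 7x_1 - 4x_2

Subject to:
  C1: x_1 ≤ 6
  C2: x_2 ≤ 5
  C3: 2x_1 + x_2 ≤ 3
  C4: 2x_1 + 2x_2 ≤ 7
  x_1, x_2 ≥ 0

At x_1 = 0, x_2 = 3, compute slack b - a·x for each constraint:
  C1: 6 − 0 = 6  (slack)
  C2: 5 − 3 = 2  (slack)
  C3: 3 − 3 = 0  (binding)
  C4: 7 − 6 = 1  (slack)

Optimal: x_1 = 0, x_2 = 3
Binding: C3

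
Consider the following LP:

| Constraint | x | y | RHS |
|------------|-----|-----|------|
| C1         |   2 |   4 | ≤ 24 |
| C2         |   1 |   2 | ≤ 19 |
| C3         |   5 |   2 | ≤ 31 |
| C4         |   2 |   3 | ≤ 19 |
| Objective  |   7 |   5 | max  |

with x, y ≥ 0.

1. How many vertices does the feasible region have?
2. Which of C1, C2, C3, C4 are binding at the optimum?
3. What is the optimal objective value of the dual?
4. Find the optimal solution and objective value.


1. 5
2. C3, C4
3. 50
4. x = 5, y = 3, z = 50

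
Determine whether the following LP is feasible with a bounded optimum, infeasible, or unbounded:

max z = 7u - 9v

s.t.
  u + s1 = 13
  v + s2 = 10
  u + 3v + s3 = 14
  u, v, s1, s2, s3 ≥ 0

Feasible with a bounded optimal solution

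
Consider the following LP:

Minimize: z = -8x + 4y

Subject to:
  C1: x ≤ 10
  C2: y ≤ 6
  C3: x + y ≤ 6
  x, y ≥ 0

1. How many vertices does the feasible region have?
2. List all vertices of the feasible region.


1. 3
2. (0, 0), (6, 0), (0, 6)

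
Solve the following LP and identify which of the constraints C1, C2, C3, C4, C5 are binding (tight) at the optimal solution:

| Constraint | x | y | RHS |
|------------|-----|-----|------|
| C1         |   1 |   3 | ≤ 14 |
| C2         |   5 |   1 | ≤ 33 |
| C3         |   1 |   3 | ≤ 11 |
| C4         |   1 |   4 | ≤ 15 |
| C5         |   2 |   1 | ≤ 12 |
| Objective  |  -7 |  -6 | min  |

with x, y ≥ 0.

At x = 5, y = 2, compute slack b - a·x for each constraint:
  C1: 14 − 11 = 3  (slack)
  C2: 33 − 27 = 6  (slack)
  C3: 11 − 11 = 0  (binding)
  C4: 15 − 13 = 2  (slack)
  C5: 12 − 12 = 0  (binding)

Optimal: x = 5, y = 2
Binding: C3, C5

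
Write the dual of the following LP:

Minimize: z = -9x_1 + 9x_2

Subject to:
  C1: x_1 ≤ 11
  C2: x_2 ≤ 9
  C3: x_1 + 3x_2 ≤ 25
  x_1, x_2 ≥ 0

Primal min cᵀx s.t. Ax ≤ b, x ≥ 0  →  Dual max −bᵀy s.t. Aᵀy ≥ −c, y ≥ 0.

Maximize: z = -11y1 - 9y2 - 25y3

Subject to:
  y1 + y3 ≥ 9
  y2 + 3y3 ≥ -9
  y1, y2, y3 ≥ 0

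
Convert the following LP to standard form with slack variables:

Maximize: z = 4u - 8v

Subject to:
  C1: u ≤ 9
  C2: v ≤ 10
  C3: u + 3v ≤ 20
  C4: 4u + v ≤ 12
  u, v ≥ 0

max z = 4u - 8v

s.t.
  u + s1 = 9
  v + s2 = 10
  u + 3v + s3 = 20
  4u + v + s4 = 12
  u, v, s1, s2, s3, s4 ≥ 0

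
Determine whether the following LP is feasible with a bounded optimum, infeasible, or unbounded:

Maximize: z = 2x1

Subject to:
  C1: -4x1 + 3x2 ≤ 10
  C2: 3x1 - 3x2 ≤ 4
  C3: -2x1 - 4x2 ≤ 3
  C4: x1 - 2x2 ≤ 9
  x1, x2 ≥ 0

Unbounded (objective can increase without bound)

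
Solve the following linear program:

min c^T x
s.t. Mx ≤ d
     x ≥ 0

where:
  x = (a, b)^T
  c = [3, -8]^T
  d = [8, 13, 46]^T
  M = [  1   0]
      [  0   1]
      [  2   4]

Evaluate the objective at each vertex of the feasible region:
  z(0, 0) = 0
  z(8, 0) = 24
  z(8, 7.5) = -36
  z(0, 11.5) = -92  ←
The minimum is at a = 0, b = 11.5.

a = 0, b = 11.5, z = -92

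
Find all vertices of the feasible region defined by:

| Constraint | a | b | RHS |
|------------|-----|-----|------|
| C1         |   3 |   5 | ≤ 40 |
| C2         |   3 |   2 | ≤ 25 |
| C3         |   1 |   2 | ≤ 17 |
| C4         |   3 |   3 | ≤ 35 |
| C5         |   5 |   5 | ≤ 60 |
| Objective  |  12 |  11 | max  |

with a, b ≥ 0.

(0, 0), (8.333, 0), (5, 5), (0, 8)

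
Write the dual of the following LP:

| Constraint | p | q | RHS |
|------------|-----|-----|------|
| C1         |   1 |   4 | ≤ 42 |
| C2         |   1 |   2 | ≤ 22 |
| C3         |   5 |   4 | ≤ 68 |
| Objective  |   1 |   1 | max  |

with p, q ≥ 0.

Primal max cᵀx s.t. Ax ≤ b, x ≥ 0  →  Dual min bᵀy s.t. Aᵀy ≥ c, y ≥ 0.

Minimize: z = 42y1 + 22y2 + 68y3

Subject to:
  y1 + y2 + 5y3 ≥ 1
  4y1 + 2y2 + 4y3 ≥ 1
  y1, y2, y3 ≥ 0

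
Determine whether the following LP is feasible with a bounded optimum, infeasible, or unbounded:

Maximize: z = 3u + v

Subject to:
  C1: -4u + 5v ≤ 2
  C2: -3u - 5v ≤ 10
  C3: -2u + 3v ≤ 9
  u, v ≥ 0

Unbounded (objective can increase without bound)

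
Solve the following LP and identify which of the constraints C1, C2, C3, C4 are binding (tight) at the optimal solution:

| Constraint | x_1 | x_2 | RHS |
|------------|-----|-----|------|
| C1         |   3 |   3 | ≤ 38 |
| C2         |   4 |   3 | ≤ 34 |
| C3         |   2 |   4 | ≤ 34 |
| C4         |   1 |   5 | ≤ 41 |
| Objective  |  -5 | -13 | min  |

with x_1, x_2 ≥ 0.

At x_1 = 1, x_2 = 8, compute slack b - a·x for each constraint:
  C1: 38 − 27 = 11  (slack)
  C2: 34 − 28 = 6  (slack)
  C3: 34 − 34 = 0  (binding)
  C4: 41 − 41 = 0  (binding)

Optimal: x_1 = 1, x_2 = 8
Binding: C3, C4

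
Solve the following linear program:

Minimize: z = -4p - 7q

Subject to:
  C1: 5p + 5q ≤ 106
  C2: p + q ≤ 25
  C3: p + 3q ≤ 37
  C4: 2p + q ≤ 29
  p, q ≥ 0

Evaluate the objective at each vertex of the feasible region:
  z(0, 0) = 0
  z(14.5, 0) = -58
  z(10, 9) = -103  ←
  z(0, 12.33) = -86.33
The minimum is at p = 10, q = 9.

p = 10, q = 9, z = -103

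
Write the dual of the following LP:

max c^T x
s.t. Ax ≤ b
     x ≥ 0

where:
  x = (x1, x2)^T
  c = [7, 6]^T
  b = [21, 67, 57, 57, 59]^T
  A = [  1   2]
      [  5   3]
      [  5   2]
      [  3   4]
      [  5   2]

Primal max cᵀx s.t. Ax ≤ b, x ≥ 0  →  Dual min bᵀy s.t. Aᵀy ≥ c, y ≥ 0.

Minimize: z = 21y1 + 67y2 + 57y3 + 57y4 + 59y5

Subject to:
  y1 + 5y2 + 5y3 + 3y4 + 5y5 ≥ 7
  2y1 + 3y2 + 2y3 + 4y4 + 2y5 ≥ 6
  y1, y2, y3, y4, y5 ≥ 0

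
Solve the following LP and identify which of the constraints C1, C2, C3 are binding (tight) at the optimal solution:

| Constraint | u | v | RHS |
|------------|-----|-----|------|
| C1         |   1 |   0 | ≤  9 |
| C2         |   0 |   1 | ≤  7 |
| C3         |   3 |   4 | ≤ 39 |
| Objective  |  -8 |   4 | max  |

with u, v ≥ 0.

At u = 0, v = 7, compute slack b - a·x for each constraint:
  C1: 9 − 0 = 9  (slack)
  C2: 7 − 7 = 0  (binding)
  C3: 39 − 28 = 11  (slack)

Optimal: u = 0, v = 7
Binding: C2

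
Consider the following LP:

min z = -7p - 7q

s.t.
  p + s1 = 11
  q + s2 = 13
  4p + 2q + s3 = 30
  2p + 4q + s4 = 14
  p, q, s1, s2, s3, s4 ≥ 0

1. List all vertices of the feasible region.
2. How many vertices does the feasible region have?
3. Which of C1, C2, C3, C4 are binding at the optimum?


1. (0, 0), (7, 0), (0, 3.5)
2. 3
3. C4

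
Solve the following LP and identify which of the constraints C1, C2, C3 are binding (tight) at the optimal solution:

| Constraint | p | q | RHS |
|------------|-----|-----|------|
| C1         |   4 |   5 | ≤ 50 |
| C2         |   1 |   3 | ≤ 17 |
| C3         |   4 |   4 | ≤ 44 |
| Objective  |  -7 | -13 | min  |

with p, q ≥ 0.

At p = 8, q = 3, compute slack b - a·x for each constraint:
  C1: 50 − 47 = 3  (slack)
  C2: 17 − 17 = 0  (binding)
  C3: 44 − 44 = 0  (binding)

Optimal: p = 8, q = 3
Binding: C2, C3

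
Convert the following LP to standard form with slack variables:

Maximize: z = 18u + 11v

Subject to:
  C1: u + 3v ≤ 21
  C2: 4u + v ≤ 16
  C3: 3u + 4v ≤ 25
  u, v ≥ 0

max z = 18u + 11v

s.t.
  u + 3v + s1 = 21
  4u + v + s2 = 16
  3u + 4v + s3 = 25
  u, v, s1, s2, s3 ≥ 0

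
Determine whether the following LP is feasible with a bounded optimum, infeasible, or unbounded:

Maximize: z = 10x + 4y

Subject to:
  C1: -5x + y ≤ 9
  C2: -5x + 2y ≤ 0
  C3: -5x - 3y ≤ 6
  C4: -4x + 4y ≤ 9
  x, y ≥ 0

Unbounded (objective can increase without bound)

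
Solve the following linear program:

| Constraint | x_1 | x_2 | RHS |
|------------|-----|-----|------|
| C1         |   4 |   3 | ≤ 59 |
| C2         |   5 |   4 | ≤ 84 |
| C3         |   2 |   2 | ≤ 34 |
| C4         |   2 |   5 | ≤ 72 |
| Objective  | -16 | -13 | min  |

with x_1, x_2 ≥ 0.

Evaluate the objective at each vertex of the feasible region:
  z(0, 0) = 0
  z(14.75, 0) = -236
  z(8, 9) = -245  ←
  z(4.333, 12.67) = -234
  z(0, 14.4) = -187.2
The minimum is at x_1 = 8, x_2 = 9.

x_1 = 8, x_2 = 9, z = -245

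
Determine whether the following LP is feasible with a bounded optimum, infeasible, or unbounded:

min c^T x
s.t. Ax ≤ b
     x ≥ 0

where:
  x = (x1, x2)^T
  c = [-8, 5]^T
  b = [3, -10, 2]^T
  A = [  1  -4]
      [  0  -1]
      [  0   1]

Infeasible (no feasible solution exists)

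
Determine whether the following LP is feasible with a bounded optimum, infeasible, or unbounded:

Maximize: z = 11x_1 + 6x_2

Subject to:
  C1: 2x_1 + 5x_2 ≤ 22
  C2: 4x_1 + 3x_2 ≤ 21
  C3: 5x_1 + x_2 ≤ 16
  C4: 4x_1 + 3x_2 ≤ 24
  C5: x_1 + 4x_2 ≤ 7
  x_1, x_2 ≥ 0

Feasible with a bounded optimal solution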